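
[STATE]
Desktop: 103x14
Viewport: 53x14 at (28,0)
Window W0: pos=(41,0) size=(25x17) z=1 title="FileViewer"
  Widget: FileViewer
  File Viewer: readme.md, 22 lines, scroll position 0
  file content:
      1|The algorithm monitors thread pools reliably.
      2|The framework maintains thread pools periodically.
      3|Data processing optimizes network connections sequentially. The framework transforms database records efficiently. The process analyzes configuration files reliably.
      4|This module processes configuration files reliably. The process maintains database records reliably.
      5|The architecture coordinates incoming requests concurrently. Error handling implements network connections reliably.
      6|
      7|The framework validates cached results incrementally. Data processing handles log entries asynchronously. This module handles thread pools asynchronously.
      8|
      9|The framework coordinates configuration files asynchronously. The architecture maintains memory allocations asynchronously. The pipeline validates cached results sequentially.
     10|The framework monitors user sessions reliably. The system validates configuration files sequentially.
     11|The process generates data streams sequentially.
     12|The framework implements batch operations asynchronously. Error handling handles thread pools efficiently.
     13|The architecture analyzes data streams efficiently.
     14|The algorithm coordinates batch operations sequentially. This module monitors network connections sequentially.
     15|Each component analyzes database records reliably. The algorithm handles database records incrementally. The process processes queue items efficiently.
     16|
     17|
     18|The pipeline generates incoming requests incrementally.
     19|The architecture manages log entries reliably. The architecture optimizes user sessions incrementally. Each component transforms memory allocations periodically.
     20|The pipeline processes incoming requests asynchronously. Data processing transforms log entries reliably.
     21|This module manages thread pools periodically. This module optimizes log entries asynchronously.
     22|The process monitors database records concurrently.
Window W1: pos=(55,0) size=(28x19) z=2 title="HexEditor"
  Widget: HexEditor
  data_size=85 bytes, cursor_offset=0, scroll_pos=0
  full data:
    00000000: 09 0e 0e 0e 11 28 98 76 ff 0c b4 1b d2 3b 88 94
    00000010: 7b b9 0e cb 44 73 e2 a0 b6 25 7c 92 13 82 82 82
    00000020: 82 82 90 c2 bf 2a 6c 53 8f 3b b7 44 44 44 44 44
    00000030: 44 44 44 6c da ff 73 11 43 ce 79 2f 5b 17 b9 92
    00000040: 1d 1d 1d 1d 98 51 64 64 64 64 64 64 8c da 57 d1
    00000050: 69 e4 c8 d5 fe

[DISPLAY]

             ┏━━━━━━━━━━━━━┏━━━━━━━━━━━━━━━━━━━━━━━━━
             ┃ FileViewer  ┃ HexEditor               
             ┠─────────────┠─────────────────────────
             ┃The algorithm┃00000000  09 0e 0e 0e 11 
             ┃The framework┃00000010  7b b9 0e cb 44 
             ┃Data processi┃00000020  82 82 90 c2 bf 
             ┃This module p┃00000030  44 44 44 6c da 
             ┃The architect┃00000040  1d 1d 1d 1d 98 
             ┃             ┃00000050  69 e4 c8 d5 fe 
             ┃The framework┃                         
             ┃             ┃                         
             ┃The framework┃                         
             ┃The framework┃                         
             ┃The process g┃                         


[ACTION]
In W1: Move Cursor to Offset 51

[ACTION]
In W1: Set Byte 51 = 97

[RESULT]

             ┏━━━━━━━━━━━━━┏━━━━━━━━━━━━━━━━━━━━━━━━━
             ┃ FileViewer  ┃ HexEditor               
             ┠─────────────┠─────────────────────────
             ┃The algorithm┃00000000  09 0e 0e 0e 11 
             ┃The framework┃00000010  7b b9 0e cb 44 
             ┃Data processi┃00000020  82 82 90 c2 bf 
             ┃This module p┃00000030  44 44 44 97 da 
             ┃The architect┃00000040  1d 1d 1d 1d 98 
             ┃             ┃00000050  69 e4 c8 d5 fe 
             ┃The framework┃                         
             ┃             ┃                         
             ┃The framework┃                         
             ┃The framework┃                         
             ┃The process g┃                         


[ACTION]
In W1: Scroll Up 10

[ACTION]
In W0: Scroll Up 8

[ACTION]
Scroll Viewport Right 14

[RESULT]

━━━━━━━━━━━━━┏━━━━━━━━━━━━━━━━━━━━━━━━━━┓            
 FileViewer  ┃ HexEditor                ┃            
─────────────┠──────────────────────────┨            
The algorithm┃00000000  09 0e 0e 0e 11 2┃            
The framework┃00000010  7b b9 0e cb 44 7┃            
Data processi┃00000020  82 82 90 c2 bf 2┃            
This module p┃00000030  44 44 44 97 da f┃            
The architect┃00000040  1d 1d 1d 1d 98 5┃            
             ┃00000050  69 e4 c8 d5 fe  ┃            
The framework┃                          ┃            
             ┃                          ┃            
The framework┃                          ┃            
The framework┃                          ┃            
The process g┃                          ┃            


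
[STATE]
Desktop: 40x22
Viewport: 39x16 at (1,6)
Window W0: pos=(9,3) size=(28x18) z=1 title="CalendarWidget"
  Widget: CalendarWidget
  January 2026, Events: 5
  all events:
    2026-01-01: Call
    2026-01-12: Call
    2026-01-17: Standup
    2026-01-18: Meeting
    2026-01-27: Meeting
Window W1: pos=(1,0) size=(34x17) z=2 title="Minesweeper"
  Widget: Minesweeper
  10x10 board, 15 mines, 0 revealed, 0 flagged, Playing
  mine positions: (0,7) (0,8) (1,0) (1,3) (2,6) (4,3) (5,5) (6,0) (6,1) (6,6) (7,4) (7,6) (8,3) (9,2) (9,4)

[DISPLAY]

┃■■■■■■■■■■                      ┃ ┃   
┃■■■■■■■■■■                      ┃ ┃   
┃■■■■■■■■■■                      ┃ ┃   
┃■■■■■■■■■■                      ┃ ┃   
┃■■■■■■■■■■                      ┃ ┃   
┃■■■■■■■■■■                      ┃ ┃   
┃■■■■■■■■■■                      ┃ ┃   
┃                                ┃ ┃   
┃                                ┃ ┃   
┃                                ┃ ┃   
┗━━━━━━━━━━━━━━━━━━━━━━━━━━━━━━━━┛ ┃   
        ┃                          ┃   
        ┃                          ┃   
        ┃                          ┃   
        ┗━━━━━━━━━━━━━━━━━━━━━━━━━━┛   
                                       


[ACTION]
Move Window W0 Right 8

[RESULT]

┃■■■■■■■■■■                      ┃    ┃
┃■■■■■■■■■■                      ┃    ┃
┃■■■■■■■■■■                      ┃    ┃
┃■■■■■■■■■■                      ┃    ┃
┃■■■■■■■■■■                      ┃*   ┃
┃■■■■■■■■■■                      ┃    ┃
┃■■■■■■■■■■                      ┃    ┃
┃                                ┃    ┃
┃                                ┃    ┃
┃                                ┃    ┃
┗━━━━━━━━━━━━━━━━━━━━━━━━━━━━━━━━┛    ┃
           ┃                          ┃
           ┃                          ┃
           ┃                          ┃
           ┗━━━━━━━━━━━━━━━━━━━━━━━━━━┛
                                       


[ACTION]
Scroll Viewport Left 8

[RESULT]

 ┃■■■■■■■■■■                      ┃    
 ┃■■■■■■■■■■                      ┃    
 ┃■■■■■■■■■■                      ┃    
 ┃■■■■■■■■■■                      ┃    
 ┃■■■■■■■■■■                      ┃*   
 ┃■■■■■■■■■■                      ┃    
 ┃■■■■■■■■■■                      ┃    
 ┃                                ┃    
 ┃                                ┃    
 ┃                                ┃    
 ┗━━━━━━━━━━━━━━━━━━━━━━━━━━━━━━━━┛    
            ┃                          
            ┃                          
            ┃                          
            ┗━━━━━━━━━━━━━━━━━━━━━━━━━━
                                       


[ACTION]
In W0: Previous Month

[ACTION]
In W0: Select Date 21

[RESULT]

 ┃■■■■■■■■■■                      ┃    
 ┃■■■■■■■■■■                      ┃    
 ┃■■■■■■■■■■                      ┃    
 ┃■■■■■■■■■■                      ┃    
 ┃■■■■■■■■■■                      ┃    
 ┃■■■■■■■■■■                      ┃    
 ┃■■■■■■■■■■                      ┃    
 ┃                                ┃    
 ┃                                ┃    
 ┃                                ┃    
 ┗━━━━━━━━━━━━━━━━━━━━━━━━━━━━━━━━┛    
            ┃                          
            ┃                          
            ┃                          
            ┗━━━━━━━━━━━━━━━━━━━━━━━━━━
                                       


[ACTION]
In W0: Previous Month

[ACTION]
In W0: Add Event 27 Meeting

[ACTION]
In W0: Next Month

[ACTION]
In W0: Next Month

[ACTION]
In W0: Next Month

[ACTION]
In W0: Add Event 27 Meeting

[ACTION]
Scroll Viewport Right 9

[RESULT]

┃■■■■■■■■■■                      ┃    ┃
┃■■■■■■■■■■                      ┃    ┃
┃■■■■■■■■■■                      ┃    ┃
┃■■■■■■■■■■                      ┃    ┃
┃■■■■■■■■■■                      ┃    ┃
┃■■■■■■■■■■                      ┃    ┃
┃■■■■■■■■■■                      ┃    ┃
┃                                ┃    ┃
┃                                ┃    ┃
┃                                ┃    ┃
┗━━━━━━━━━━━━━━━━━━━━━━━━━━━━━━━━┛    ┃
           ┃                          ┃
           ┃                          ┃
           ┃                          ┃
           ┗━━━━━━━━━━━━━━━━━━━━━━━━━━┛
                                       


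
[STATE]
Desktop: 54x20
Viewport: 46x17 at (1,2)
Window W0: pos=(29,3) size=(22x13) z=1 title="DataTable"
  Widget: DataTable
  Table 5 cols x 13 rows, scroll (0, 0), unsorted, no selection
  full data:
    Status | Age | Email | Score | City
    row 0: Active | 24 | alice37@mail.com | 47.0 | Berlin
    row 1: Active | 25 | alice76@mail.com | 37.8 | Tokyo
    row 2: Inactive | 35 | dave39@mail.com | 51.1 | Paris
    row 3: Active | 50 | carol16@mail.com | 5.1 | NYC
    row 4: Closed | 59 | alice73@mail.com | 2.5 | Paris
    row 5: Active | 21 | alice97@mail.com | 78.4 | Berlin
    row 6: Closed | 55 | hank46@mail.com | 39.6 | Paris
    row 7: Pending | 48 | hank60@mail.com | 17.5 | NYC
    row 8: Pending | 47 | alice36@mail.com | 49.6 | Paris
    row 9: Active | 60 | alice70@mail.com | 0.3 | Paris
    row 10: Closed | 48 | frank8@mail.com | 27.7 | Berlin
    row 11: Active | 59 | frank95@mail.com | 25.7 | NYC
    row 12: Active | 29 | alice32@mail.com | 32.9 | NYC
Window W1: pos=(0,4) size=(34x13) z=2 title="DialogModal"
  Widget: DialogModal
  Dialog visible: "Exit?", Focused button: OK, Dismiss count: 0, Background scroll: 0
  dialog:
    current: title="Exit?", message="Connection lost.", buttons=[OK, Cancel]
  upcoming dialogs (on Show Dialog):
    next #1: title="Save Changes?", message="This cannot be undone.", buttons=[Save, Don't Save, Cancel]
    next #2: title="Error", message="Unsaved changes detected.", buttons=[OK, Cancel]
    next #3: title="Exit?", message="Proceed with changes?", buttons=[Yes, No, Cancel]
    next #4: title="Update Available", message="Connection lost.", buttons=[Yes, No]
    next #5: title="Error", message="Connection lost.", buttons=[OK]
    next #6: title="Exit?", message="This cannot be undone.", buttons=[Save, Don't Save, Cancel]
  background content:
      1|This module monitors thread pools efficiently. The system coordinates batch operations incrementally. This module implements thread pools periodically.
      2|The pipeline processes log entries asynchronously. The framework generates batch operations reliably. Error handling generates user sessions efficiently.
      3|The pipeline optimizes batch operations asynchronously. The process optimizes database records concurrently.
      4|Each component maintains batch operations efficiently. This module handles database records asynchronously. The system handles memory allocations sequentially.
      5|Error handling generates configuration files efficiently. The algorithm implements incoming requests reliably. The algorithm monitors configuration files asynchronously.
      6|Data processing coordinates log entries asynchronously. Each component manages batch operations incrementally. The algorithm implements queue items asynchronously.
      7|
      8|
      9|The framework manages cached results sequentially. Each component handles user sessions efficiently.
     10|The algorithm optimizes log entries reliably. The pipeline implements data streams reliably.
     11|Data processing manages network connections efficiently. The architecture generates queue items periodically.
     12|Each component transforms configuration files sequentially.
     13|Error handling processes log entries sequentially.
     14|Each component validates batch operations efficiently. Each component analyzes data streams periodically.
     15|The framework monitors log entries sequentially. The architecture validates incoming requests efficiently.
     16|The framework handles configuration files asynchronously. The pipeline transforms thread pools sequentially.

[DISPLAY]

                                              
                            ┏━━━━━━━━━━━━━━━━━
━━━━━━━━━━━━━━━━━━━━━━━━━━━━━━━━┓aTable       
 DialogModal                    ┃─────────────
────────────────────────────────┨us  │Age│Emai
This module monitors thread pool┃────┼───┼────
The pipeline processes log entri┃ve  │24 │alic
The pi┌──────────────────┐ch ope┃ve  │25 │alic
Each c│      Exit?       │atch o┃tive│35 │dave
Error │ Connection lost. │onfigu┃ve  │50 │caro
Data p│  [OK]  Cancel    │s log ┃ed  │59 │alic
      └──────────────────┘      ┃ve  │21 │alic
                                ┃ed  │55 │hank
The framework manages cached res┃━━━━━━━━━━━━━
━━━━━━━━━━━━━━━━━━━━━━━━━━━━━━━━┛             
                                              
                                              


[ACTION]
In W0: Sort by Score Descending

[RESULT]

                                              
                            ┏━━━━━━━━━━━━━━━━━
━━━━━━━━━━━━━━━━━━━━━━━━━━━━━━━━┓aTable       
 DialogModal                    ┃─────────────
────────────────────────────────┨us  │Age│Emai
This module monitors thread pool┃────┼───┼────
The pipeline processes log entri┃ve  │21 │alic
The pi┌──────────────────┐ch ope┃tive│35 │dave
Each c│      Exit?       │atch o┃ing │47 │alic
Error │ Connection lost. │onfigu┃ve  │24 │alic
Data p│  [OK]  Cancel    │s log ┃ed  │55 │hank
      └──────────────────┘      ┃ve  │25 │alic
                                ┃ve  │29 │alic
The framework manages cached res┃━━━━━━━━━━━━━
━━━━━━━━━━━━━━━━━━━━━━━━━━━━━━━━┛             
                                              
                                              


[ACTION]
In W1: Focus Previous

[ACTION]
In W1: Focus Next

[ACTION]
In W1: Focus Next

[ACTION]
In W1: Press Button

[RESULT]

                                              
                            ┏━━━━━━━━━━━━━━━━━
━━━━━━━━━━━━━━━━━━━━━━━━━━━━━━━━┓aTable       
 DialogModal                    ┃─────────────
────────────────────────────────┨us  │Age│Emai
This module monitors thread pool┃────┼───┼────
The pipeline processes log entri┃ve  │21 │alic
The pipeline optimizes batch ope┃tive│35 │dave
Each component maintains batch o┃ing │47 │alic
Error handling generates configu┃ve  │24 │alic
Data processing coordinates log ┃ed  │55 │hank
                                ┃ve  │25 │alic
                                ┃ve  │29 │alic
The framework manages cached res┃━━━━━━━━━━━━━
━━━━━━━━━━━━━━━━━━━━━━━━━━━━━━━━┛             
                                              
                                              


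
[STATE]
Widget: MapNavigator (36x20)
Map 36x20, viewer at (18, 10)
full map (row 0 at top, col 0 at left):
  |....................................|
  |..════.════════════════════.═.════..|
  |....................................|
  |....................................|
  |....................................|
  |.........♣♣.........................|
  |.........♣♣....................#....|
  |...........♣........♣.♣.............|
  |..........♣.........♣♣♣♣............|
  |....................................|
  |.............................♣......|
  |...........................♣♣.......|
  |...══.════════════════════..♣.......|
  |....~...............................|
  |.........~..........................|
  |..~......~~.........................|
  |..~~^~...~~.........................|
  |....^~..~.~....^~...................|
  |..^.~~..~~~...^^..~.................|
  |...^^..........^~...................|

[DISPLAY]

....................................
..════.════════════════════.═.════..
....................................
....................................
....................................
.........♣♣.........................
.........♣♣....................#....
...........♣........♣.♣.............
..........♣.........♣♣♣♣............
....................................
..................@..........♣......
...........................♣♣.......
...══.════════════════════..♣.......
....~...............................
.........~..........................
..~......~~.........................
..~~^~...~~.........................
....^~..~.~....^~...................
..^.~~..~~~...^^..~.................
...^^..........^~...................


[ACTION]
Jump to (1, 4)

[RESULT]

                                    
                                    
                                    
                                    
                                    
                                    
                 ...................
                 ..════.════════════
                 ...................
                 ...................
                 .@.................
                 .........♣♣........
                 .........♣♣........
                 ...........♣.......
                 ..........♣........
                 ...................
                 ...................
                 ...................
                 ...══.═════════════
                 ....~..............


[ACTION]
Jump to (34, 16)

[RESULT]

...............#....                
....♣.♣.............                
....♣♣♣♣............                
....................                
.............♣......                
...........♣♣.......                
══════════..♣.......                
....................                
....................                
....................                
..................@.                
~...................                
..~.................                
~...................                
                                    
                                    
                                    
                                    
                                    
                                    


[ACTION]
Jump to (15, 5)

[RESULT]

                                    
                                    
                                    
                                    
                                    
   .................................
   ..════.════════════════════.═.═══
   .................................
   .................................
   .................................
   .........♣♣....@.................
   .........♣♣....................#.
   ...........♣........♣.♣..........
   ..........♣.........♣♣♣♣.........
   .................................
   .............................♣...
   ...........................♣♣....
   ...══.════════════════════..♣....
   ....~............................
   .........~.......................


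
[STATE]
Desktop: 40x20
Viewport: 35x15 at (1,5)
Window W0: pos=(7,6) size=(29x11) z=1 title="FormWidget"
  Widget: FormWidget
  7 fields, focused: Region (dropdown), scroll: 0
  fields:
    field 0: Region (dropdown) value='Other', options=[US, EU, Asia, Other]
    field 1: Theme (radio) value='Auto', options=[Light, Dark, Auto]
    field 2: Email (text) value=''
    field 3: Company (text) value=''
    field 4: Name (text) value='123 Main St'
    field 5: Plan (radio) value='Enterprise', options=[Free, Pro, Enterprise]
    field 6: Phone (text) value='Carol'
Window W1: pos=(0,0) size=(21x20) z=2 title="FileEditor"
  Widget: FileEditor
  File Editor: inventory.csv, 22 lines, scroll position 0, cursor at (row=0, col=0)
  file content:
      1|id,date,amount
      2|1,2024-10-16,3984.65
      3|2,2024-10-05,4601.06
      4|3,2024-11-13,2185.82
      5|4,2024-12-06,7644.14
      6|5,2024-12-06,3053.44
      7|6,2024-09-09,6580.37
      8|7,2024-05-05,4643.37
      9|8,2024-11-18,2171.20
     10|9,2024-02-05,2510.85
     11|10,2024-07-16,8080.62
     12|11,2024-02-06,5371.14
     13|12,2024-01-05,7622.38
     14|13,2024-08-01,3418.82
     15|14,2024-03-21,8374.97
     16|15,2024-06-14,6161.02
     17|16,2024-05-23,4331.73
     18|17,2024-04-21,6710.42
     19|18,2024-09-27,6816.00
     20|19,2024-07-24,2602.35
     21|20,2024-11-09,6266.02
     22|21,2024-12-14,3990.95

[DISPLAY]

2,2024-10-05,4601.░┃               
3,2024-11-13,2185.░┃━━━━━━━━━━━━━━┓
4,2024-12-06,7644.░┃              ┃
5,2024-12-06,3053.░┃──────────────┨
6,2024-09-09,6580.░┃ [Other     ▼]┃
7,2024-05-05,4643.░┃ ( ) Light  ( ┃
8,2024-11-18,2171.░┃ [           ]┃
9,2024-02-05,2510.░┃ [           ]┃
10,2024-07-16,8080░┃ [123 Main St]┃
11,2024-02-06,5371░┃ ( ) Free  ( )┃
12,2024-01-05,7622░┃ [Carol      ]┃
13,2024-08-01,3418░┃━━━━━━━━━━━━━━┛
14,2024-03-21,8374░┃               
15,2024-06-14,6161▼┃               
━━━━━━━━━━━━━━━━━━━┛               


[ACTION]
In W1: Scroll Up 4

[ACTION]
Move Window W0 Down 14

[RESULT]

2,2024-10-05,4601.░┃               
3,2024-11-13,2185.░┃               
4,2024-12-06,7644.░┃               
5,2024-12-06,3053.░┃               
6,2024-09-09,6580.░┃━━━━━━━━━━━━━━┓
7,2024-05-05,4643.░┃              ┃
8,2024-11-18,2171.░┃──────────────┨
9,2024-02-05,2510.░┃ [Other     ▼]┃
10,2024-07-16,8080░┃ ( ) Light  ( ┃
11,2024-02-06,5371░┃ [           ]┃
12,2024-01-05,7622░┃ [           ]┃
13,2024-08-01,3418░┃ [123 Main St]┃
14,2024-03-21,8374░┃ ( ) Free  ( )┃
15,2024-06-14,6161▼┃ [Carol      ]┃
━━━━━━━━━━━━━━━━━━━┛━━━━━━━━━━━━━━┛


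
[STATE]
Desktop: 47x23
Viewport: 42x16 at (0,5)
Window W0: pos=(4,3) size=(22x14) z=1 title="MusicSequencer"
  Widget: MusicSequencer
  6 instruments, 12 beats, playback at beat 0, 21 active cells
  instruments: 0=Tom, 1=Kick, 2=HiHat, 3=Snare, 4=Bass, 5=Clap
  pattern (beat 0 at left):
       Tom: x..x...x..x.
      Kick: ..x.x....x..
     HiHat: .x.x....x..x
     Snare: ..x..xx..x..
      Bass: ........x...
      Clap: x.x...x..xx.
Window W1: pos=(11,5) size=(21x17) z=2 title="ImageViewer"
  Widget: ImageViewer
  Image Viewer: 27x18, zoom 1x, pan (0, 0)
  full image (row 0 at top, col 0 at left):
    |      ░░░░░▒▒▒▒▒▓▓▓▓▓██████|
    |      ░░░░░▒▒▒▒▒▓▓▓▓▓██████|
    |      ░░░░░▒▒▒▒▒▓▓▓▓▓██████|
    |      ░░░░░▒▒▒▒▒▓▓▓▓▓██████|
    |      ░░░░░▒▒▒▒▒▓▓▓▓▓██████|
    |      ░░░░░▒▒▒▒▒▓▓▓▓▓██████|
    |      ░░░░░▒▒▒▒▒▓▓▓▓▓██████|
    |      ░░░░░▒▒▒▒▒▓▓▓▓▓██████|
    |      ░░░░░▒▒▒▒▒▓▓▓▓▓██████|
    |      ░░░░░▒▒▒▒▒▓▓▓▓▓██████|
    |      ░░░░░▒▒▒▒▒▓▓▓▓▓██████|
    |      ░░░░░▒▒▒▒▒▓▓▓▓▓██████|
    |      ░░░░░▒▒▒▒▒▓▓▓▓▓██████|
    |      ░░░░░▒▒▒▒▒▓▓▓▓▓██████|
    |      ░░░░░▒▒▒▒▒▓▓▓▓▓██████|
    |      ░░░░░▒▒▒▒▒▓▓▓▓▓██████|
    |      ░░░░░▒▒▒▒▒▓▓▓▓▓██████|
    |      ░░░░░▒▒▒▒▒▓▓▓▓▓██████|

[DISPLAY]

    ┠──────┏━━━━━━━━━━━━━━━━━━━┓          
    ┃      ┃ ImageViewer       ┃          
    ┃   Tom┠───────────────────┨          
    ┃  Kick┃      ░░░░░▒▒▒▒▒▓▓▓┃          
    ┃ HiHat┃      ░░░░░▒▒▒▒▒▓▓▓┃          
    ┃ Snare┃      ░░░░░▒▒▒▒▒▓▓▓┃          
    ┃  Bass┃      ░░░░░▒▒▒▒▒▓▓▓┃          
    ┃  Clap┃      ░░░░░▒▒▒▒▒▓▓▓┃          
    ┃      ┃      ░░░░░▒▒▒▒▒▓▓▓┃          
    ┃      ┃      ░░░░░▒▒▒▒▒▓▓▓┃          
    ┃      ┃      ░░░░░▒▒▒▒▒▓▓▓┃          
    ┗━━━━━━┃      ░░░░░▒▒▒▒▒▓▓▓┃          
           ┃      ░░░░░▒▒▒▒▒▓▓▓┃          
           ┃      ░░░░░▒▒▒▒▒▓▓▓┃          
           ┃      ░░░░░▒▒▒▒▒▓▓▓┃          
           ┃      ░░░░░▒▒▒▒▒▓▓▓┃          


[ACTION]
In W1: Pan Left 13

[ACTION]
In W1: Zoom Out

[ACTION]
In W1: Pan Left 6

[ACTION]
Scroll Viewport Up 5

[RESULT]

                                          
                                          
                                          
    ┏━━━━━━━━━━━━━━━━━━━━┓                
    ┃ MusicSequencer     ┃                
    ┠──────┏━━━━━━━━━━━━━━━━━━━┓          
    ┃      ┃ ImageViewer       ┃          
    ┃   Tom┠───────────────────┨          
    ┃  Kick┃      ░░░░░▒▒▒▒▒▓▓▓┃          
    ┃ HiHat┃      ░░░░░▒▒▒▒▒▓▓▓┃          
    ┃ Snare┃      ░░░░░▒▒▒▒▒▓▓▓┃          
    ┃  Bass┃      ░░░░░▒▒▒▒▒▓▓▓┃          
    ┃  Clap┃      ░░░░░▒▒▒▒▒▓▓▓┃          
    ┃      ┃      ░░░░░▒▒▒▒▒▓▓▓┃          
    ┃      ┃      ░░░░░▒▒▒▒▒▓▓▓┃          
    ┃      ┃      ░░░░░▒▒▒▒▒▓▓▓┃          


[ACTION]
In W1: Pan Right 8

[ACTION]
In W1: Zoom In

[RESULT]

                                          
                                          
                                          
    ┏━━━━━━━━━━━━━━━━━━━━┓                
    ┃ MusicSequencer     ┃                
    ┠──────┏━━━━━━━━━━━━━━━━━━━┓          
    ┃      ┃ ImageViewer       ┃          
    ┃   Tom┠───────────────────┨          
    ┃  Kick┃    ░░░░░░░░░░▒▒▒▒▒┃          
    ┃ HiHat┃    ░░░░░░░░░░▒▒▒▒▒┃          
    ┃ Snare┃    ░░░░░░░░░░▒▒▒▒▒┃          
    ┃  Bass┃    ░░░░░░░░░░▒▒▒▒▒┃          
    ┃  Clap┃    ░░░░░░░░░░▒▒▒▒▒┃          
    ┃      ┃    ░░░░░░░░░░▒▒▒▒▒┃          
    ┃      ┃    ░░░░░░░░░░▒▒▒▒▒┃          
    ┃      ┃    ░░░░░░░░░░▒▒▒▒▒┃          


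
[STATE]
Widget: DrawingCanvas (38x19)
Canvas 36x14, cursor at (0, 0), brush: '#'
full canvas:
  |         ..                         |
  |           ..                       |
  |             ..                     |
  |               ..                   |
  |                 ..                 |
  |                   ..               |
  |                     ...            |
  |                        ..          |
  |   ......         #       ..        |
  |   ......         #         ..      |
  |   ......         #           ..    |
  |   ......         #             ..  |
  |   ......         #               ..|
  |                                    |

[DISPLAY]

+        ..                           
           ..                         
             ..                       
               ..                     
                 ..                   
                   ..                 
                     ...              
                        ..            
   ......         #       ..          
   ......         #         ..        
   ......         #           ..      
   ......         #             ..    
   ......         #               ..  
                                      
                                      
                                      
                                      
                                      
                                      


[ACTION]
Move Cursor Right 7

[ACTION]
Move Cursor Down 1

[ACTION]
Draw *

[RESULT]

         ..                           
       *   ..                         
             ..                       
               ..                     
                 ..                   
                   ..                 
                     ...              
                        ..            
   ......         #       ..          
   ......         #         ..        
   ......         #           ..      
   ......         #             ..    
   ......         #               ..  
                                      
                                      
                                      
                                      
                                      
                                      


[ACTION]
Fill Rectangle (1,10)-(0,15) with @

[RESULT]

         .@@@@@@                      
       *  @@@@@@                      
             ..                       
               ..                     
                 ..                   
                   ..                 
                     ...              
                        ..            
   ......         #       ..          
   ......         #         ..        
   ......         #           ..      
   ......         #             ..    
   ......         #               ..  
                                      
                                      
                                      
                                      
                                      
                                      


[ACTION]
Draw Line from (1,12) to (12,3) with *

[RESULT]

         .@@@@@@                      
       *  @@*@@@                      
           * ..                       
          *    ..                     
          *      ..                   
         *         ..                 
        *            ...              
       *                ..            
   ...*..         #       ..          
   ..*...         #         ..        
   ..*...         #           ..      
   .*....         #             ..    
   *.....         #               ..  
                                      
                                      
                                      
                                      
                                      
                                      


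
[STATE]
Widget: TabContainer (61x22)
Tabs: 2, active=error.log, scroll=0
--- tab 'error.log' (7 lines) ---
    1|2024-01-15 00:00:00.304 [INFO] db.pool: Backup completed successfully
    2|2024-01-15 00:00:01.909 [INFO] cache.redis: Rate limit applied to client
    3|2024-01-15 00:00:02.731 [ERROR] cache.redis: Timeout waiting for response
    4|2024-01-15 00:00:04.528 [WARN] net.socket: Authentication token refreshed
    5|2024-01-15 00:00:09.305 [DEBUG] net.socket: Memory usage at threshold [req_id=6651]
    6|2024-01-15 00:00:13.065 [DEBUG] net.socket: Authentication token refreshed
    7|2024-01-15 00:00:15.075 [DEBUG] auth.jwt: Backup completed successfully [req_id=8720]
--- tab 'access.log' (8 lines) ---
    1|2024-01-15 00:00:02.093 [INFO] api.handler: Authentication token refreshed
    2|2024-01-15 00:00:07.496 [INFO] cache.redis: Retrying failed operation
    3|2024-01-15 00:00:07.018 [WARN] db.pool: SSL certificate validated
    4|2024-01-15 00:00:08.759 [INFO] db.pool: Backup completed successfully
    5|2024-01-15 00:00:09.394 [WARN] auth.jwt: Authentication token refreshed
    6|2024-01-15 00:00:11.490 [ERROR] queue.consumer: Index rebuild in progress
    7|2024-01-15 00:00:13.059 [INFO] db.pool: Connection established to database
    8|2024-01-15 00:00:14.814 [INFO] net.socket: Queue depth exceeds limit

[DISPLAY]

[error.log]│ access.log                                      
─────────────────────────────────────────────────────────────
2024-01-15 00:00:00.304 [INFO] db.pool: Backup completed succ
2024-01-15 00:00:01.909 [INFO] cache.redis: Rate limit applie
2024-01-15 00:00:02.731 [ERROR] cache.redis: Timeout waiting 
2024-01-15 00:00:04.528 [WARN] net.socket: Authentication tok
2024-01-15 00:00:09.305 [DEBUG] net.socket: Memory usage at t
2024-01-15 00:00:13.065 [DEBUG] net.socket: Authentication to
2024-01-15 00:00:15.075 [DEBUG] auth.jwt: Backup completed su
                                                             
                                                             
                                                             
                                                             
                                                             
                                                             
                                                             
                                                             
                                                             
                                                             
                                                             
                                                             
                                                             


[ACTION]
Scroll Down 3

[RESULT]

[error.log]│ access.log                                      
─────────────────────────────────────────────────────────────
2024-01-15 00:00:04.528 [WARN] net.socket: Authentication tok
2024-01-15 00:00:09.305 [DEBUG] net.socket: Memory usage at t
2024-01-15 00:00:13.065 [DEBUG] net.socket: Authentication to
2024-01-15 00:00:15.075 [DEBUG] auth.jwt: Backup completed su
                                                             
                                                             
                                                             
                                                             
                                                             
                                                             
                                                             
                                                             
                                                             
                                                             
                                                             
                                                             
                                                             
                                                             
                                                             
                                                             


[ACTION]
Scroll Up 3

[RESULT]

[error.log]│ access.log                                      
─────────────────────────────────────────────────────────────
2024-01-15 00:00:00.304 [INFO] db.pool: Backup completed succ
2024-01-15 00:00:01.909 [INFO] cache.redis: Rate limit applie
2024-01-15 00:00:02.731 [ERROR] cache.redis: Timeout waiting 
2024-01-15 00:00:04.528 [WARN] net.socket: Authentication tok
2024-01-15 00:00:09.305 [DEBUG] net.socket: Memory usage at t
2024-01-15 00:00:13.065 [DEBUG] net.socket: Authentication to
2024-01-15 00:00:15.075 [DEBUG] auth.jwt: Backup completed su
                                                             
                                                             
                                                             
                                                             
                                                             
                                                             
                                                             
                                                             
                                                             
                                                             
                                                             
                                                             
                                                             
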